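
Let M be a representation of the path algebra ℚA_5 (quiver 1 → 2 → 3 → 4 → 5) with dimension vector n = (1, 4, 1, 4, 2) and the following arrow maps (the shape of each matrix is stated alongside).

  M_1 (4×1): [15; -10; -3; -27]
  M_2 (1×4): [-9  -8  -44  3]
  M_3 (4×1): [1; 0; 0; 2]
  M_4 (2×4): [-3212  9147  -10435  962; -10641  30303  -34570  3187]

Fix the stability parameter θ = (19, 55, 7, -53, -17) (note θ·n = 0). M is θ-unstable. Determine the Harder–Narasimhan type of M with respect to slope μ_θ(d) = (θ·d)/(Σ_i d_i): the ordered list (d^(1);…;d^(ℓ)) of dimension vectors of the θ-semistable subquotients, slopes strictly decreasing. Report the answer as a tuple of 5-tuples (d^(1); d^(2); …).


Via rank(M_{q-1}∘⋯∘M_p): M ≅ I[1,5], I[2,2]^3, I[4,4]^2, I[4,5].
μ_θ-semistable layers: μ^(1)=55; μ^(2)=11/5; μ^(3)=-17; μ^(4)=-53

((0, 3, 0, 0, 0); (1, 1, 1, 1, 1); (0, 0, 0, 0, 1); (0, 0, 0, 3, 0))


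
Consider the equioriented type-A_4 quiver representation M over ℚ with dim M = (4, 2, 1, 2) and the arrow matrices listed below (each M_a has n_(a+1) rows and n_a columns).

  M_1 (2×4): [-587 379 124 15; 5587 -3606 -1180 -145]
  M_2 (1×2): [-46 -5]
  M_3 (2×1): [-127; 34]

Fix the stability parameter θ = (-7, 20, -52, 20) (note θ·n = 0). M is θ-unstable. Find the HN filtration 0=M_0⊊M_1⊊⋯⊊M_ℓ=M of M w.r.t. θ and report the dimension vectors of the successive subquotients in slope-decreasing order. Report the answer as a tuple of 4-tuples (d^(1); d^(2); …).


Interval decomposition of M: I[1,1]^2, I[1,2], I[1,4], I[4,4].
HN type (ℓ=3): μ^(1)=20; μ^(2)=-7; μ^(3)=-13

((0, 1, 0, 2); (3, 0, 0, 0); (1, 1, 1, 0))


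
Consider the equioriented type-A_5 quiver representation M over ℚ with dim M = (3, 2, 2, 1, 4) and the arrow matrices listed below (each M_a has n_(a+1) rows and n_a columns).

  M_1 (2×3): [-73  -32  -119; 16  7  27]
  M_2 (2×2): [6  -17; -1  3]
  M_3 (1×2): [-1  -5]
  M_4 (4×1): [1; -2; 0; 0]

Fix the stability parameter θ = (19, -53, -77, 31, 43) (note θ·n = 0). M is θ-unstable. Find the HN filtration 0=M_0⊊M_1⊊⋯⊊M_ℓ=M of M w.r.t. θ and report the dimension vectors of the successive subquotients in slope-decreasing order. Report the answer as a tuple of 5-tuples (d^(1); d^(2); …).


Via rank(M_{q-1}∘⋯∘M_p): M ≅ I[1,1], I[1,3], I[1,5], I[5,5]^3.
μ_θ-semistable layers: μ^(1)=43; μ^(2)=31; μ^(3)=19; μ^(4)=-37

((0, 0, 0, 0, 4); (0, 0, 0, 1, 0); (1, 0, 0, 0, 0); (2, 2, 2, 0, 0))


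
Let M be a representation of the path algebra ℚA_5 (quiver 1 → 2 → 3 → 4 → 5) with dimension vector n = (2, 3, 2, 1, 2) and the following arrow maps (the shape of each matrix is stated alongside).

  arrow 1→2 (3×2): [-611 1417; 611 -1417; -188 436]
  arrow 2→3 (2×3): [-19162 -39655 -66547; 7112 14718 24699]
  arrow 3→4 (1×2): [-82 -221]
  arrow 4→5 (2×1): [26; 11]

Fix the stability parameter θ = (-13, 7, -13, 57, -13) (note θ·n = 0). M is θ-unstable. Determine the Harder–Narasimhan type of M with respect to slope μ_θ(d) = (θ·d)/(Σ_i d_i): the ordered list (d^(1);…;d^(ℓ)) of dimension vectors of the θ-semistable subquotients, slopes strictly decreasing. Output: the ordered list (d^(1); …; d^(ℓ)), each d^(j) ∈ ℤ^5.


Interval decomposition of M: I[1,1], I[1,3], I[2,2], I[2,5], I[5,5].
HN type (ℓ=4): μ^(1)=22; μ^(2)=7; μ^(3)=-3; μ^(4)=-13

((0, 0, 0, 1, 1); (0, 1, 0, 0, 0); (0, 2, 2, 0, 0); (2, 0, 0, 0, 1))


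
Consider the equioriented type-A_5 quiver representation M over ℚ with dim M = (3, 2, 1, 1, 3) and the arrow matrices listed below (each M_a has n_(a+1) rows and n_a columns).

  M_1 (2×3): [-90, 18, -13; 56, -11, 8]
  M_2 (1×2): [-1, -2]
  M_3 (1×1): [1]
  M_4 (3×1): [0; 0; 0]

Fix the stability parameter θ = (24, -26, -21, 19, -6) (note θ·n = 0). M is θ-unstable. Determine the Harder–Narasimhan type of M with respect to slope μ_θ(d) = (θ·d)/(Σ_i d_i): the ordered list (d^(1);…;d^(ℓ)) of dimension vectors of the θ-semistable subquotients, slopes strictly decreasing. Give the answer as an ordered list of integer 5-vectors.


Via rank(M_{q-1}∘⋯∘M_p): M ≅ I[1,1], I[1,2], I[1,4], I[5,5]^3.
μ_θ-semistable layers: μ^(1)=24; μ^(2)=19; μ^(3)=-1; μ^(4)=-6; μ^(5)=-23/3

((1, 0, 0, 0, 0); (0, 0, 0, 1, 0); (1, 1, 0, 0, 0); (0, 0, 0, 0, 3); (1, 1, 1, 0, 0))


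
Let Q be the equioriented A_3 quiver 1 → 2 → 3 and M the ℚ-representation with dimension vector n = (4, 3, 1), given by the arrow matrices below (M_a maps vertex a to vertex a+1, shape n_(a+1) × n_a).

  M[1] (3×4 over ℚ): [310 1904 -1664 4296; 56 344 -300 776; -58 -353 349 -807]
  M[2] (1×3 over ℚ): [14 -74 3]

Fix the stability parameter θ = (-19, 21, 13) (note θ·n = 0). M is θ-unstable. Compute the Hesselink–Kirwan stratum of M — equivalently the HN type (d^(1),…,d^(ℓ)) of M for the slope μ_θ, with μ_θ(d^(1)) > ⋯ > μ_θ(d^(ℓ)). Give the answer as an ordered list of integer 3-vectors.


Barcode: M ≅ I[1,1], I[1,2]^2, I[1,3]. HN layers by μ_θ (3 steps, strictly decreasing):
  μ^(1)=21; μ^(2)=17; μ^(3)=-19

((0, 2, 0); (0, 1, 1); (4, 0, 0))


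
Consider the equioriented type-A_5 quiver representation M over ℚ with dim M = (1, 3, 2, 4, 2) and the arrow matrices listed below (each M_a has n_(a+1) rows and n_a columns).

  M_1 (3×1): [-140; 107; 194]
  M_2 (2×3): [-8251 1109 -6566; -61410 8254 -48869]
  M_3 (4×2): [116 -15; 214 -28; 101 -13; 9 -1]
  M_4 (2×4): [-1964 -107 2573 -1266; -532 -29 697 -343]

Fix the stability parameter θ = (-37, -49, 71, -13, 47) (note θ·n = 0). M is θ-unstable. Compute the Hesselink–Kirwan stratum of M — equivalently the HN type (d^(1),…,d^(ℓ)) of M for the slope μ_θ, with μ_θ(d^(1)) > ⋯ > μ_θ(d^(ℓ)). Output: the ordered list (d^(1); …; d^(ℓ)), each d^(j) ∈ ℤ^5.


Via rank(M_{q-1}∘⋯∘M_p): M ≅ I[1,5], I[2,2], I[2,5], I[4,4]^2.
μ_θ-semistable layers: μ^(1)=47; μ^(2)=29; μ^(3)=-13; μ^(4)=-43; μ^(5)=-49

((0, 0, 0, 0, 2); (0, 0, 2, 2, 0); (0, 0, 0, 2, 0); (1, 1, 0, 0, 0); (0, 2, 0, 0, 0))


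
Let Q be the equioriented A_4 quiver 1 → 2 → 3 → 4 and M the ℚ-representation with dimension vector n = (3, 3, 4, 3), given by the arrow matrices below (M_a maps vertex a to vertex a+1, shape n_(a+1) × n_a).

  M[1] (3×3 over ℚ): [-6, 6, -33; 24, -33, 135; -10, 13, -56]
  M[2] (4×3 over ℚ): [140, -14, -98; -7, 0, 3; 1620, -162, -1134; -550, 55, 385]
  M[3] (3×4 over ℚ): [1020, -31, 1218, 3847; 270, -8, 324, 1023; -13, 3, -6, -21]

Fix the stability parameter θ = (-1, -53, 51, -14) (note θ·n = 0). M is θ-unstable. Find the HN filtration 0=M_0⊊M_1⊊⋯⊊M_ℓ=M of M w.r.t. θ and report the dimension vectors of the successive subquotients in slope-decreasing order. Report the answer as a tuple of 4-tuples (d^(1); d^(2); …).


Interval decomposition of M: I[1,1], I[1,4]^2, I[2,2], I[3,3], I[3,4].
HN type (ℓ=5): μ^(1)=51; μ^(2)=37/2; μ^(3)=-1; μ^(4)=-27; μ^(5)=-53

((0, 0, 1, 0); (0, 0, 3, 3); (1, 0, 0, 0); (2, 2, 0, 0); (0, 1, 0, 0))


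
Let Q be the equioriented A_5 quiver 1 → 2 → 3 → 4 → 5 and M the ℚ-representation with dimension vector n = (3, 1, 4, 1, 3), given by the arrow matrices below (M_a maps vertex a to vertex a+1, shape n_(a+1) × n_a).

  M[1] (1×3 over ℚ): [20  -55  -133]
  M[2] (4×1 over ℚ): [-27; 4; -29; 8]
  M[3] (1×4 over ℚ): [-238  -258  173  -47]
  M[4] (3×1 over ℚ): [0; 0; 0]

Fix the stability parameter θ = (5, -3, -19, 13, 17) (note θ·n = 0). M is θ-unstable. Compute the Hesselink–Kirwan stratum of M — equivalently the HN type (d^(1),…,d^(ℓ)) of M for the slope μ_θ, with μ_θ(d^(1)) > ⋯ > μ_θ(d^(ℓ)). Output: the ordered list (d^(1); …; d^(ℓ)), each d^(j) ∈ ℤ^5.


Interval decomposition of M: I[1,1]^2, I[1,4], I[3,3]^3, I[5,5]^3.
HN type (ℓ=5): μ^(1)=17; μ^(2)=13; μ^(3)=5; μ^(4)=-17/3; μ^(5)=-19

((0, 0, 0, 0, 3); (0, 0, 0, 1, 0); (2, 0, 0, 0, 0); (1, 1, 1, 0, 0); (0, 0, 3, 0, 0))


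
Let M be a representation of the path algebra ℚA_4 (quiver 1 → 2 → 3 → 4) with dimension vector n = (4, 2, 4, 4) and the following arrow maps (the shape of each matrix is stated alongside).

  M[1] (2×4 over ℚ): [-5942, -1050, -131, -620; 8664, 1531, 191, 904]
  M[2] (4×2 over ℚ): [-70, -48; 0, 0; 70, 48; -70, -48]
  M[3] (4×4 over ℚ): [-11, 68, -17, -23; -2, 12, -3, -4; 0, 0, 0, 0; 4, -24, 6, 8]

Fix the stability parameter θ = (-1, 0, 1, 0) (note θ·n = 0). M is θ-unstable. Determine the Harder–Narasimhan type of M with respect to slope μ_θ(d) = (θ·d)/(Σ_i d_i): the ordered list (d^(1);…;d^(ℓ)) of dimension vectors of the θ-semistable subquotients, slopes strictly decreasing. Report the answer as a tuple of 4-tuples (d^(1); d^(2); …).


Barcode: M ≅ I[1,1]^2, I[1,2], I[1,4], I[3,3]^2, I[3,4], I[4,4]^2. HN layers by μ_θ (4 steps, strictly decreasing):
  μ^(1)=1; μ^(2)=1/2; μ^(3)=0; μ^(4)=-1

((0, 0, 2, 0); (0, 0, 2, 2); (0, 2, 0, 2); (4, 0, 0, 0))


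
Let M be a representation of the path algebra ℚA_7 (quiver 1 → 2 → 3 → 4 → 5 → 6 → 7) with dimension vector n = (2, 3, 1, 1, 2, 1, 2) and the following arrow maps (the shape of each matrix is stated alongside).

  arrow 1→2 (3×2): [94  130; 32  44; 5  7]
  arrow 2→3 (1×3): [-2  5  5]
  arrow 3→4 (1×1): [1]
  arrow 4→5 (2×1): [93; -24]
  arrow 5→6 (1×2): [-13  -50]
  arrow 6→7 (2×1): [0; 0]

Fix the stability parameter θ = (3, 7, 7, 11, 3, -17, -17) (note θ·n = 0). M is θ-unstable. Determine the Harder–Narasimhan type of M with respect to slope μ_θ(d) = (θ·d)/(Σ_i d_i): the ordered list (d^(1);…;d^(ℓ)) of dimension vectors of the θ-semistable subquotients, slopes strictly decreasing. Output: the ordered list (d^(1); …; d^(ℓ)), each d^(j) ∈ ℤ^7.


Interval decomposition of M: I[1,2], I[1,6], I[2,2], I[5,5], I[7,7]^2.
HN type (ℓ=4): μ^(1)=7; μ^(2)=3; μ^(3)=7/3; μ^(4)=-17

((0, 2, 0, 0, 0, 0, 0); (1, 0, 0, 0, 1, 0, 0); (1, 1, 1, 1, 1, 1, 0); (0, 0, 0, 0, 0, 0, 2))


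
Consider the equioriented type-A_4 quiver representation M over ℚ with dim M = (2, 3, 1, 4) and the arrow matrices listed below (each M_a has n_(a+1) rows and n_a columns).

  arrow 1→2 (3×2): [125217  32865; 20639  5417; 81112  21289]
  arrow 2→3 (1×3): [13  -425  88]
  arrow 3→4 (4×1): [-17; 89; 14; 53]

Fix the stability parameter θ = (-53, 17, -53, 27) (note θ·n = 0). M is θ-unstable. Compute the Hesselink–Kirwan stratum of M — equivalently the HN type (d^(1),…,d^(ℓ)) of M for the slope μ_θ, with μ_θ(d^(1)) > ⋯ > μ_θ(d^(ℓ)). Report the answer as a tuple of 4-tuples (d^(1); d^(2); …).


Interval decomposition of M: I[1,2], I[1,4], I[2,2], I[4,4]^3.
HN type (ℓ=4): μ^(1)=27; μ^(2)=17; μ^(3)=-18; μ^(4)=-53

((0, 0, 0, 4); (0, 2, 0, 0); (0, 1, 1, 0); (2, 0, 0, 0))


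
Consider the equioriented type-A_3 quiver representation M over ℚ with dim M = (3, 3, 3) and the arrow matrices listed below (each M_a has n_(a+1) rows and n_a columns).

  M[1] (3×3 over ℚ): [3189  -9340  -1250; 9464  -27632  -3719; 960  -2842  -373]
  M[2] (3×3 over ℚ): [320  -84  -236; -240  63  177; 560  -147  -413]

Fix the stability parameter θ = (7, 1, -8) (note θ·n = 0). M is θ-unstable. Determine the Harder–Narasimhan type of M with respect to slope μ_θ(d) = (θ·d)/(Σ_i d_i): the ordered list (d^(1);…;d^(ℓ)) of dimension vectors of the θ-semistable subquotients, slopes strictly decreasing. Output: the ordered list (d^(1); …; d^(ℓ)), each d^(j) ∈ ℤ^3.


Via rank(M_{q-1}∘⋯∘M_p): M ≅ I[1,2]^2, I[1,3], I[3,3]^2.
μ_θ-semistable layers: μ^(1)=4; μ^(2)=0; μ^(3)=-8

((2, 2, 0); (1, 1, 1); (0, 0, 2))


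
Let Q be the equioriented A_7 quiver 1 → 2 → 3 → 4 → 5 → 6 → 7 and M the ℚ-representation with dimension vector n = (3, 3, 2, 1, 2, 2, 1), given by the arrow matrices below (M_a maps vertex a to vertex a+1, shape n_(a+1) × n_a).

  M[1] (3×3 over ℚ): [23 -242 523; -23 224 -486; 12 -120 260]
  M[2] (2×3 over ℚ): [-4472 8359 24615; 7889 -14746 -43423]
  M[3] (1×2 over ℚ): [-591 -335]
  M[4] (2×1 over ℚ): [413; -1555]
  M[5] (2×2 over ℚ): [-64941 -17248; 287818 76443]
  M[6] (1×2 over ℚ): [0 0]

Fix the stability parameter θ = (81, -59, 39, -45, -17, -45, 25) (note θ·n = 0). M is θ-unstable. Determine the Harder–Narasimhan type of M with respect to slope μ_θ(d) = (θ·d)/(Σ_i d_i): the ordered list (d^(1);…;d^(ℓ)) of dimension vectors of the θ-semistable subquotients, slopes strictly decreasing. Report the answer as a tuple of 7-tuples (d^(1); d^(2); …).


Via rank(M_{q-1}∘⋯∘M_p): M ≅ I[1,1], I[1,3], I[1,6], I[2,2], I[5,6], I[7,7].
μ_θ-semistable layers: μ^(1)=81; μ^(2)=39; μ^(3)=25; μ^(4)=11; μ^(5)=-23/3; μ^(6)=-31; μ^(7)=-59

((1, 0, 0, 0, 0, 0, 0); (0, 0, 1, 0, 0, 0, 0); (0, 0, 0, 0, 0, 0, 1); (1, 1, 0, 0, 0, 0, 0); (1, 1, 1, 1, 1, 1, 0); (0, 0, 0, 0, 1, 1, 0); (0, 1, 0, 0, 0, 0, 0))


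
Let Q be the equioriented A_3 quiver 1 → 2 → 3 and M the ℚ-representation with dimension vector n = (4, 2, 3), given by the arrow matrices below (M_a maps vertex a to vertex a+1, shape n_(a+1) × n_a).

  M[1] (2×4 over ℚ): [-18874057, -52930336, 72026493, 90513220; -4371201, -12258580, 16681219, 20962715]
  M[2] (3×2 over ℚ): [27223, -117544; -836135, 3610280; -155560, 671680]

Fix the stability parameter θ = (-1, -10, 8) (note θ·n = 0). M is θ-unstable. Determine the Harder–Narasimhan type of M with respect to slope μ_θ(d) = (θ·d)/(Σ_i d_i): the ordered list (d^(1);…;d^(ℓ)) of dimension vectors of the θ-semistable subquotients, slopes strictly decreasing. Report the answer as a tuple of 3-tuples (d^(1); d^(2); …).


Interval decomposition of M: I[1,1]^2, I[1,2], I[1,3], I[3,3]^2.
HN type (ℓ=3): μ^(1)=8; μ^(2)=-1; μ^(3)=-11/2

((0, 0, 3); (2, 0, 0); (2, 2, 0))


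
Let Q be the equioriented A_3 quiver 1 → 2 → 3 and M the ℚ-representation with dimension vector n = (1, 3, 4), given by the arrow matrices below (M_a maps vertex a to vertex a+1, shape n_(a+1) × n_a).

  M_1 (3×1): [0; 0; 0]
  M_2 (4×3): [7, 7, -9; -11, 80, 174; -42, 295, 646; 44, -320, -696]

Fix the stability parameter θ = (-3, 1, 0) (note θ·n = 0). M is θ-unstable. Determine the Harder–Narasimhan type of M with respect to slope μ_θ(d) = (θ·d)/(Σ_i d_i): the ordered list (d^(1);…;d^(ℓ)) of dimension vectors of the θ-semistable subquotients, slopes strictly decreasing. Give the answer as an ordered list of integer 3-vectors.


Interval decomposition of M: I[1,1], I[2,3]^3, I[3,3].
HN type (ℓ=3): μ^(1)=1/2; μ^(2)=0; μ^(3)=-3

((0, 3, 3); (0, 0, 1); (1, 0, 0))


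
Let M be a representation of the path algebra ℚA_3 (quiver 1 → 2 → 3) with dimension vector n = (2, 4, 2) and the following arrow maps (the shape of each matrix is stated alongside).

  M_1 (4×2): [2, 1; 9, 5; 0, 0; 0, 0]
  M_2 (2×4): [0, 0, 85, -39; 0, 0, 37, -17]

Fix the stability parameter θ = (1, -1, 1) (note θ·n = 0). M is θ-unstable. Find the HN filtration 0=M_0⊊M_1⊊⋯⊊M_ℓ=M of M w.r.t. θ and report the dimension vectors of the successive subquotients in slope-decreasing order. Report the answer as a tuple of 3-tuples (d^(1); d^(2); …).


Interval decomposition of M: I[1,2]^2, I[2,3]^2.
HN type (ℓ=3): μ^(1)=1; μ^(2)=0; μ^(3)=-1

((0, 0, 2); (2, 2, 0); (0, 2, 0))


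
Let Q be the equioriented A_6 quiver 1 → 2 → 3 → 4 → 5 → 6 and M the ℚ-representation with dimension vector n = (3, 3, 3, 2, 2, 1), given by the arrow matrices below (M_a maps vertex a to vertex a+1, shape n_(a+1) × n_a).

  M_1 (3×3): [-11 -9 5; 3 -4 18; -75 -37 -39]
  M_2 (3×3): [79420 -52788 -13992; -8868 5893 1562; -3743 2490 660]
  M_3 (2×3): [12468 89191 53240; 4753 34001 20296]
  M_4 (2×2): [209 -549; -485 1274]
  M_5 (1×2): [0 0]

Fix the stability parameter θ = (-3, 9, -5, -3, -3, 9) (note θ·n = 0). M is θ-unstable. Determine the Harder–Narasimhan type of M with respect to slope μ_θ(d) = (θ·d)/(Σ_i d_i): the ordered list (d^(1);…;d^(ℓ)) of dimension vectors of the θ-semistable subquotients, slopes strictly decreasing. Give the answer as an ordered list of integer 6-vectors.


Barcode: M ≅ I[1,1], I[1,5]^2, I[2,2], I[3,3], I[6,6]. HN layers by μ_θ (4 steps, strictly decreasing):
  μ^(1)=9; μ^(2)=-1/2; μ^(3)=-3; μ^(4)=-5

((0, 1, 0, 0, 0, 1); (0, 2, 2, 2, 2, 0); (3, 0, 0, 0, 0, 0); (0, 0, 1, 0, 0, 0))


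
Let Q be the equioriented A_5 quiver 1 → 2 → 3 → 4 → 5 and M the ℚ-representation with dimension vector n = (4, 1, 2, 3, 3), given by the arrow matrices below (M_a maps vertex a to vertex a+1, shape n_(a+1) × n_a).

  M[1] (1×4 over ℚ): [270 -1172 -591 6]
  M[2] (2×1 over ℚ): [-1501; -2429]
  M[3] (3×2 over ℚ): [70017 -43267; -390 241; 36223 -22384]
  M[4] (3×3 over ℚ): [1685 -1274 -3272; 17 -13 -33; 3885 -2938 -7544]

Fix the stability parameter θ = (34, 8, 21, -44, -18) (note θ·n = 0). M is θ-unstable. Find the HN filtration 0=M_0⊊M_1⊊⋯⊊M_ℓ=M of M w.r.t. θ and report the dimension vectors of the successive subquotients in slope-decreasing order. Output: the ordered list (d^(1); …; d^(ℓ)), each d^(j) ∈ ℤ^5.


Barcode: M ≅ I[1,1]^3, I[1,4], I[3,5], I[4,5], I[5,5]. HN layers by μ_θ (5 steps, strictly decreasing):
  μ^(1)=34; μ^(2)=19/4; μ^(3)=-41/3; μ^(4)=-18; μ^(5)=-44

((3, 0, 0, 0, 0); (1, 1, 1, 1, 0); (0, 0, 1, 1, 1); (0, 0, 0, 0, 2); (0, 0, 0, 1, 0))


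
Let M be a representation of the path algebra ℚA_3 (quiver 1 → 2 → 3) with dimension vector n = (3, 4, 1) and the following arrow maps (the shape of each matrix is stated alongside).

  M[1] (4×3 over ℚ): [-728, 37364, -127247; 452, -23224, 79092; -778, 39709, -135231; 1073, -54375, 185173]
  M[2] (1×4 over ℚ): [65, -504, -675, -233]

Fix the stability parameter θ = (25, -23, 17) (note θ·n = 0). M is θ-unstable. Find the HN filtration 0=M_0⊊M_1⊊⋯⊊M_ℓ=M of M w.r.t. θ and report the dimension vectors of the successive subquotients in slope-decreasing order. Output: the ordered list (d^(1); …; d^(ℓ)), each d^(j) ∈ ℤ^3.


Barcode: M ≅ I[1,2]^2, I[1,3], I[2,2]. HN layers by μ_θ (3 steps, strictly decreasing):
  μ^(1)=17; μ^(2)=1; μ^(3)=-23

((0, 0, 1); (3, 3, 0); (0, 1, 0))


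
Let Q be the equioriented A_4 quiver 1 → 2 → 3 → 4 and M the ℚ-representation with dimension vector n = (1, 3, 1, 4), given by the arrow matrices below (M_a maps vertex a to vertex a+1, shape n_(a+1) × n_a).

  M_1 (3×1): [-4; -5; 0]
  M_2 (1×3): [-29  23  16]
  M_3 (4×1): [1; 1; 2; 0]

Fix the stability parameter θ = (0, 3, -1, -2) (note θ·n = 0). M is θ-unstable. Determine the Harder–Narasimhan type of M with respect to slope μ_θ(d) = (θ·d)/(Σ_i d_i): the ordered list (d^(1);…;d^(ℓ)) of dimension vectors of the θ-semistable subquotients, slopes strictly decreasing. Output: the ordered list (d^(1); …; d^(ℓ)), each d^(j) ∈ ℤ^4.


Interval decomposition of M: I[1,4], I[2,2]^2, I[4,4]^3.
HN type (ℓ=3): μ^(1)=3; μ^(2)=0; μ^(3)=-2

((0, 2, 0, 0); (1, 1, 1, 1); (0, 0, 0, 3))


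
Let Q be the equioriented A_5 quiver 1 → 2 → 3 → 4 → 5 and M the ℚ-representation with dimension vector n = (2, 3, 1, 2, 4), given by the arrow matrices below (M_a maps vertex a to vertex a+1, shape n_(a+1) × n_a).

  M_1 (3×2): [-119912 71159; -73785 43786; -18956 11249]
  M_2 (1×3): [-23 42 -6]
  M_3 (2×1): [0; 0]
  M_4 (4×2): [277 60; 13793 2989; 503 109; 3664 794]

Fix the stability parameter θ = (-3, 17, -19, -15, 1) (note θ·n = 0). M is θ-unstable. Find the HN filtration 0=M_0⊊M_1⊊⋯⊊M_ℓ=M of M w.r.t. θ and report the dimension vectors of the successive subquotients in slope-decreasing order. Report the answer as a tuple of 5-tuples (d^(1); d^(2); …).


Barcode: M ≅ I[1,2], I[1,3], I[2,2], I[4,5]^2, I[5,5]^2. HN layers by μ_θ (5 steps, strictly decreasing):
  μ^(1)=17; μ^(2)=1; μ^(3)=-1; μ^(4)=-3; μ^(5)=-15

((0, 2, 0, 0, 0); (0, 0, 0, 0, 4); (0, 1, 1, 0, 0); (2, 0, 0, 0, 0); (0, 0, 0, 2, 0))


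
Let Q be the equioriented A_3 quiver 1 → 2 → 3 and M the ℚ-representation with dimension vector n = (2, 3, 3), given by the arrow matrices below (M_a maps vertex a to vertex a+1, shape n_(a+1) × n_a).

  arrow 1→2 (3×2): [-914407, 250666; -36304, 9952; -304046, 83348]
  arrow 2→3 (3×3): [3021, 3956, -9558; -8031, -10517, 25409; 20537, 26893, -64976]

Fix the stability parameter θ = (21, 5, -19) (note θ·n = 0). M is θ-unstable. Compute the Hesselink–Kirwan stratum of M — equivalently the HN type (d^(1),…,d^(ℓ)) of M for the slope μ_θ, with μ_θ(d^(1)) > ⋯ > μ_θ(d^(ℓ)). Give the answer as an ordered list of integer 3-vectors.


Interval decomposition of M: I[1,1], I[1,3], I[2,3]^2.
HN type (ℓ=3): μ^(1)=21; μ^(2)=7/3; μ^(3)=-7

((1, 0, 0); (1, 1, 1); (0, 2, 2))


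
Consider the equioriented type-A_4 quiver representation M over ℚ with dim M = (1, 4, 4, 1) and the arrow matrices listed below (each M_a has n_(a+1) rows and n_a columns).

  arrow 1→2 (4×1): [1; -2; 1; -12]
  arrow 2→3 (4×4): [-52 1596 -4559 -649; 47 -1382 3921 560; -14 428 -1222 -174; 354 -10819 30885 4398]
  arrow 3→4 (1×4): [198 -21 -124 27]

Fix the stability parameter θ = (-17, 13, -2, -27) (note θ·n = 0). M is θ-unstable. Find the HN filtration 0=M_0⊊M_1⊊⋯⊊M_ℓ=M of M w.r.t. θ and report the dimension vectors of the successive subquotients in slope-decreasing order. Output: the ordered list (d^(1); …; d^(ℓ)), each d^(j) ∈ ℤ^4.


Barcode: M ≅ I[1,4], I[2,3]^3. HN layers by μ_θ (3 steps, strictly decreasing):
  μ^(1)=11/2; μ^(2)=-16/3; μ^(3)=-17

((0, 3, 3, 0); (0, 1, 1, 1); (1, 0, 0, 0))


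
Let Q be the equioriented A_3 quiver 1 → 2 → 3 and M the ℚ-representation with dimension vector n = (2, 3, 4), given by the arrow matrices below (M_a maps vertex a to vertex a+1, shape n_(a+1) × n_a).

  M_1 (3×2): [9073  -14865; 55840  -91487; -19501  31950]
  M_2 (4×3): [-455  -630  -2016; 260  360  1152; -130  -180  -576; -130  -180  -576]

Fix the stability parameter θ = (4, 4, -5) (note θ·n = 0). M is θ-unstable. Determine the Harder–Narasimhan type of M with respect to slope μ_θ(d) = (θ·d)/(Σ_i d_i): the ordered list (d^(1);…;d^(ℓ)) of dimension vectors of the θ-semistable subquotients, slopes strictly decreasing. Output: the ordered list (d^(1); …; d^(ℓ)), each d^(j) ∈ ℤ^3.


Barcode: M ≅ I[1,2], I[1,3], I[2,2], I[3,3]^3. HN layers by μ_θ (3 steps, strictly decreasing):
  μ^(1)=4; μ^(2)=1; μ^(3)=-5

((1, 2, 0); (1, 1, 1); (0, 0, 3))


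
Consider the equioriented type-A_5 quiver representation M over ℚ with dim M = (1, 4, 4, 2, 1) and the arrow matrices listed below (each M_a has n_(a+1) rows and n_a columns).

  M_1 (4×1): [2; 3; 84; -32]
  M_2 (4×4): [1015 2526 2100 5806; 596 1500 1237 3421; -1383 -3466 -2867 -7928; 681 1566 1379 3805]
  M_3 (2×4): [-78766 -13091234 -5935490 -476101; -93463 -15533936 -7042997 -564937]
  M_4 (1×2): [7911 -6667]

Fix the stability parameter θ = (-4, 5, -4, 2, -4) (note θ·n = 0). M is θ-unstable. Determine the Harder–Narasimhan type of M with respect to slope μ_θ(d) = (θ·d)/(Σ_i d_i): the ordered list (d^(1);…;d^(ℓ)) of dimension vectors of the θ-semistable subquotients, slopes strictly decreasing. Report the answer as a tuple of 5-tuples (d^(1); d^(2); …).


Barcode: M ≅ I[1,5], I[2,2], I[2,3], I[2,4], I[3,3]. HN layers by μ_θ (5 steps, strictly decreasing):
  μ^(1)=5; μ^(2)=2; μ^(3)=1/2; μ^(4)=-1/4; μ^(5)=-4

((0, 1, 0, 0, 0); (0, 0, 0, 1, 0); (0, 2, 2, 0, 0); (0, 1, 1, 1, 1); (1, 0, 1, 0, 0))


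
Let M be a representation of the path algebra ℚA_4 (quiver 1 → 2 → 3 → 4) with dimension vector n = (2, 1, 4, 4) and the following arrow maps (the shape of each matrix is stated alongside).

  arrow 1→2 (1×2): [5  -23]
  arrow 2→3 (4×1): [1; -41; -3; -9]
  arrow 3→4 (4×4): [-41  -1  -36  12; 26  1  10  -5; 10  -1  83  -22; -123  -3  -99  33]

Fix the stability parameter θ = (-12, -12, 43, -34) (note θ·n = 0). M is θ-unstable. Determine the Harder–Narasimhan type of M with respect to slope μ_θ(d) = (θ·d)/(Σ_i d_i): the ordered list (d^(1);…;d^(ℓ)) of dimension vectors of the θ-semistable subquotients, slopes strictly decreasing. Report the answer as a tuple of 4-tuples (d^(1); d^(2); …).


Interval decomposition of M: I[1,1], I[1,3], I[3,4]^3, I[4,4].
HN type (ℓ=4): μ^(1)=43; μ^(2)=9/2; μ^(3)=-12; μ^(4)=-34

((0, 0, 1, 0); (0, 0, 3, 3); (2, 1, 0, 0); (0, 0, 0, 1))


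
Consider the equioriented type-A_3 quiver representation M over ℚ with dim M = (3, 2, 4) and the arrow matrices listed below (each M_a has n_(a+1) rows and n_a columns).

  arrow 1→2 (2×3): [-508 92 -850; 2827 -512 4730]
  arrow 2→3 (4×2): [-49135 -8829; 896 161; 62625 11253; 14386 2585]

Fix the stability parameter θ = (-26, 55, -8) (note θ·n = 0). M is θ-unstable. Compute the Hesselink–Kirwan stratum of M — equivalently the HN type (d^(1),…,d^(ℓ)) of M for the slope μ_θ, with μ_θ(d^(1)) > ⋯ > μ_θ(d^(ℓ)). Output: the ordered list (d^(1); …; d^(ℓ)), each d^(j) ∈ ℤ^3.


Barcode: M ≅ I[1,1], I[1,3]^2, I[3,3]^2. HN layers by μ_θ (3 steps, strictly decreasing):
  μ^(1)=47/2; μ^(2)=-8; μ^(3)=-26

((0, 2, 2); (0, 0, 2); (3, 0, 0))


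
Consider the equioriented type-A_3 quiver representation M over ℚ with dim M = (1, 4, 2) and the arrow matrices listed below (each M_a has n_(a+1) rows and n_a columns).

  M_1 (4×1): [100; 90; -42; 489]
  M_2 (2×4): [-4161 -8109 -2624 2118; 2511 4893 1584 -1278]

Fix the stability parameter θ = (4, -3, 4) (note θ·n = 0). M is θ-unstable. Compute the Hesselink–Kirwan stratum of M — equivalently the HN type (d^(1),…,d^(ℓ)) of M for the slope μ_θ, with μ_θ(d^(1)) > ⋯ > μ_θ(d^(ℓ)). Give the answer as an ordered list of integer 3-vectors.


Via rank(M_{q-1}∘⋯∘M_p): M ≅ I[1,2], I[2,2], I[2,3]^2.
μ_θ-semistable layers: μ^(1)=4; μ^(2)=1/2; μ^(3)=-3

((0, 0, 2); (1, 1, 0); (0, 3, 0))


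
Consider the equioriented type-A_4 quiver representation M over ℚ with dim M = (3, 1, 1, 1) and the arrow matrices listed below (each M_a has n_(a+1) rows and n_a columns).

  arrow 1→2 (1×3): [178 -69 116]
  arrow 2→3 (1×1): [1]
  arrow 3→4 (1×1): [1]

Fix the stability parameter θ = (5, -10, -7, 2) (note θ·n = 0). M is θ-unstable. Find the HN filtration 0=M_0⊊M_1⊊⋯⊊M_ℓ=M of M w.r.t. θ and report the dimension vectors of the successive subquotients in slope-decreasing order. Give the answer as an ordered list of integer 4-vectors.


Via rank(M_{q-1}∘⋯∘M_p): M ≅ I[1,1]^2, I[1,4].
μ_θ-semistable layers: μ^(1)=5; μ^(2)=2; μ^(3)=-4

((2, 0, 0, 0); (0, 0, 0, 1); (1, 1, 1, 0))


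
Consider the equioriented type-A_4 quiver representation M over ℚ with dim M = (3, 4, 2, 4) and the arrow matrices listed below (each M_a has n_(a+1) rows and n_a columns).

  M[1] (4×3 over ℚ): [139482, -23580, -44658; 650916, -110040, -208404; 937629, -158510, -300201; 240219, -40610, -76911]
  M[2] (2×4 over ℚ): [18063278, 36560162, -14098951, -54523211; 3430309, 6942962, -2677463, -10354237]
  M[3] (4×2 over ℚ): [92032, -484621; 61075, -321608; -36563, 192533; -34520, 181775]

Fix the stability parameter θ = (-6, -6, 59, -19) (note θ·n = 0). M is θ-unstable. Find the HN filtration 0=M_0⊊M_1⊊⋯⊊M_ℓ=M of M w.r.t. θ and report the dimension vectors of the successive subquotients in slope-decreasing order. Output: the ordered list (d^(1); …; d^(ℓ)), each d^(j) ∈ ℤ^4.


Via rank(M_{q-1}∘⋯∘M_p): M ≅ I[1,1]^2, I[1,2], I[2,2], I[2,4]^2, I[4,4]^2.
μ_θ-semistable layers: μ^(1)=20; μ^(2)=-6; μ^(3)=-19

((0, 0, 2, 2); (3, 4, 0, 0); (0, 0, 0, 2))


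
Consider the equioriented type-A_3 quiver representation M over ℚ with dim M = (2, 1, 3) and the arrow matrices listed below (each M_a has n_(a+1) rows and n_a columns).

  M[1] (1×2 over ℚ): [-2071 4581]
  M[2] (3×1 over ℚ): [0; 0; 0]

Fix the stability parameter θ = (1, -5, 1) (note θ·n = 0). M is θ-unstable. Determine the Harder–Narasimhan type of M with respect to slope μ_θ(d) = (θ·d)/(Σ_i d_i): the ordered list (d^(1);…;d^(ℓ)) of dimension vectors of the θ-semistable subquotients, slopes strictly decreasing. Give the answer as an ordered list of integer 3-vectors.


Via rank(M_{q-1}∘⋯∘M_p): M ≅ I[1,1], I[1,2], I[3,3]^3.
μ_θ-semistable layers: μ^(1)=1; μ^(2)=-2

((1, 0, 3); (1, 1, 0))


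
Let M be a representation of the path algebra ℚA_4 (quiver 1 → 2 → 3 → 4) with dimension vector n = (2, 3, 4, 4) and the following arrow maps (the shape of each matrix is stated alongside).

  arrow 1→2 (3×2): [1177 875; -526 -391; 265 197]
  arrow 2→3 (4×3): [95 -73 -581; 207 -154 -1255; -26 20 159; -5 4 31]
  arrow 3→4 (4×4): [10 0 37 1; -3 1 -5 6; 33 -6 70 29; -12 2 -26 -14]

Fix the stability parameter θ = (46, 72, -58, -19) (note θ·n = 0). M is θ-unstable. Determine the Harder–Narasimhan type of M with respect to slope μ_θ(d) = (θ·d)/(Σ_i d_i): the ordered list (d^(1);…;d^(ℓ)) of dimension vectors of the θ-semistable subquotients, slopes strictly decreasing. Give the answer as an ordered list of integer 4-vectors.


Interval decomposition of M: I[1,4]^2, I[2,4], I[3,3], I[4,4].
HN type (ℓ=4): μ^(1)=41/4; μ^(2)=-5/3; μ^(3)=-19; μ^(4)=-58

((2, 2, 2, 2); (0, 1, 1, 1); (0, 0, 0, 1); (0, 0, 1, 0))


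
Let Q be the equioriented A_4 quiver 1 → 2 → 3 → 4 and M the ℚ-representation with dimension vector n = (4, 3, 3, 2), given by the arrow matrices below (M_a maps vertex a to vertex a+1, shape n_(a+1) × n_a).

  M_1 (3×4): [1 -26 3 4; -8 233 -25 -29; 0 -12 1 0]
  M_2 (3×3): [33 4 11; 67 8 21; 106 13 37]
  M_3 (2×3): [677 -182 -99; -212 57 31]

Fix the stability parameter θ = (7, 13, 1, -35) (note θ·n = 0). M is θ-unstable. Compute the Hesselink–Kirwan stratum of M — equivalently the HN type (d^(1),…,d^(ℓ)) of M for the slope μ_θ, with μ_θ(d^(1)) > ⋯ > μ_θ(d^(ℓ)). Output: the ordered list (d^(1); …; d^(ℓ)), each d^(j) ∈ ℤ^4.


Barcode: M ≅ I[1,1], I[1,2], I[1,4]^2, I[3,3]. HN layers by μ_θ (4 steps, strictly decreasing):
  μ^(1)=13; μ^(2)=7; μ^(3)=1; μ^(4)=-7/2

((0, 1, 0, 0); (2, 0, 0, 0); (0, 0, 1, 0); (2, 2, 2, 2))


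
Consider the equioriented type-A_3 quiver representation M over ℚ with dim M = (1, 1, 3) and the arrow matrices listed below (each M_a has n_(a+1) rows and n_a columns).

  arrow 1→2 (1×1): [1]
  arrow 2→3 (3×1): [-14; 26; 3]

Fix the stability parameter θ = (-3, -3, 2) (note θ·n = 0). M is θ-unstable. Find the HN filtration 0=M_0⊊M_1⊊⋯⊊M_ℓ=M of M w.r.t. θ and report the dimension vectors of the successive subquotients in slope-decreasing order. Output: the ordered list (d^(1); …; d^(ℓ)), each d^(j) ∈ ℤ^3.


Barcode: M ≅ I[1,3], I[3,3]^2. HN layers by μ_θ (2 steps, strictly decreasing):
  μ^(1)=2; μ^(2)=-3

((0, 0, 3); (1, 1, 0))


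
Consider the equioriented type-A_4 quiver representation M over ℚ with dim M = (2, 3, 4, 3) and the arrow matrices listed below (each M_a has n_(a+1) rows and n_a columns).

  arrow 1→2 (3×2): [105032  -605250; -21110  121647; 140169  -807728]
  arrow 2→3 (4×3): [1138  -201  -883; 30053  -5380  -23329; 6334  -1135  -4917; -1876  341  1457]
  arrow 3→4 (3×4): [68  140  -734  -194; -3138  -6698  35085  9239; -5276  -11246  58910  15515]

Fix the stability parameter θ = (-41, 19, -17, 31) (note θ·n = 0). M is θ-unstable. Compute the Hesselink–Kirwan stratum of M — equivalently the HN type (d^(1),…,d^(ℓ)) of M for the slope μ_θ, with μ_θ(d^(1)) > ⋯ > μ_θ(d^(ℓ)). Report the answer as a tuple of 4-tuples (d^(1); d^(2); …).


Interval decomposition of M: I[1,3], I[1,4], I[2,2], I[3,4]^2.
HN type (ℓ=5): μ^(1)=31; μ^(2)=19; μ^(3)=1; μ^(4)=-17; μ^(5)=-41

((0, 0, 0, 3); (0, 1, 0, 0); (0, 2, 2, 0); (0, 0, 2, 0); (2, 0, 0, 0))


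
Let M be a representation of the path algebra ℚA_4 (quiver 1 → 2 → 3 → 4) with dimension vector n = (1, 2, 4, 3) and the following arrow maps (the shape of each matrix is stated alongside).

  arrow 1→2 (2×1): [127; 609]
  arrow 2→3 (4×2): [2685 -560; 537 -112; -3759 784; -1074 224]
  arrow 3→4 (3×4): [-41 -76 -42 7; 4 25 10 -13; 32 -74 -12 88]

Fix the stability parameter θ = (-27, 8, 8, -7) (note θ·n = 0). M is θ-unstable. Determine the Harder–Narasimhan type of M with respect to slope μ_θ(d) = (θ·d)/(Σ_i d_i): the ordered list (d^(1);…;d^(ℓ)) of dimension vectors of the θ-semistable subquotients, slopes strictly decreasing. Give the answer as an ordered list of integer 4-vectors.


Via rank(M_{q-1}∘⋯∘M_p): M ≅ I[1,4], I[2,2], I[3,3], I[3,4]^2.
μ_θ-semistable layers: μ^(1)=8; μ^(2)=3; μ^(3)=1/2; μ^(4)=-27

((0, 1, 1, 0); (0, 1, 1, 1); (0, 0, 2, 2); (1, 0, 0, 0))


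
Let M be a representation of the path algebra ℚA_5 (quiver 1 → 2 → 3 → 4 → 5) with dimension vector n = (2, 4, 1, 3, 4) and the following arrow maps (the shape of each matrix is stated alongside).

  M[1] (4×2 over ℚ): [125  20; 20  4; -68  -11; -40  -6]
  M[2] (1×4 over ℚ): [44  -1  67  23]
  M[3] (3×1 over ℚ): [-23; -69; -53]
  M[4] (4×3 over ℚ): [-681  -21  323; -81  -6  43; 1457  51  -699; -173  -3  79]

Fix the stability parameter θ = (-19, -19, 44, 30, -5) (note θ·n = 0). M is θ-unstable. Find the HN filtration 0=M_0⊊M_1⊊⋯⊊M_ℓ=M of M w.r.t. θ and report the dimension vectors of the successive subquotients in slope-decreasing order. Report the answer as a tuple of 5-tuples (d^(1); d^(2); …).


Interval decomposition of M: I[1,2], I[1,5], I[2,2]^2, I[4,4], I[4,5], I[5,5]^2.
HN type (ℓ=5): μ^(1)=30; μ^(2)=23; μ^(3)=25/2; μ^(4)=-5; μ^(5)=-19

((0, 0, 0, 1, 0); (0, 0, 1, 1, 1); (0, 0, 0, 1, 1); (0, 0, 0, 0, 2); (2, 4, 0, 0, 0))


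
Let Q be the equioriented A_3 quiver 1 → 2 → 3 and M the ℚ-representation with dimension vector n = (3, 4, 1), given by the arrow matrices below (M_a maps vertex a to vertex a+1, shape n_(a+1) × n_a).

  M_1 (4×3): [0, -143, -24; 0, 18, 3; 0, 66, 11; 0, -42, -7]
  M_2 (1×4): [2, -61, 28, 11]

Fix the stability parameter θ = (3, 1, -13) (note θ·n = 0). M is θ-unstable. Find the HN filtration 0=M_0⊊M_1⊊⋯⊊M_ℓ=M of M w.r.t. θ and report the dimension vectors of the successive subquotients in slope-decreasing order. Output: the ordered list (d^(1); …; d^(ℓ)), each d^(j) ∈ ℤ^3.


Via rank(M_{q-1}∘⋯∘M_p): M ≅ I[1,1], I[1,2], I[1,3], I[2,2]^2.
μ_θ-semistable layers: μ^(1)=3; μ^(2)=2; μ^(3)=1; μ^(4)=-3

((1, 0, 0); (1, 1, 0); (0, 2, 0); (1, 1, 1))


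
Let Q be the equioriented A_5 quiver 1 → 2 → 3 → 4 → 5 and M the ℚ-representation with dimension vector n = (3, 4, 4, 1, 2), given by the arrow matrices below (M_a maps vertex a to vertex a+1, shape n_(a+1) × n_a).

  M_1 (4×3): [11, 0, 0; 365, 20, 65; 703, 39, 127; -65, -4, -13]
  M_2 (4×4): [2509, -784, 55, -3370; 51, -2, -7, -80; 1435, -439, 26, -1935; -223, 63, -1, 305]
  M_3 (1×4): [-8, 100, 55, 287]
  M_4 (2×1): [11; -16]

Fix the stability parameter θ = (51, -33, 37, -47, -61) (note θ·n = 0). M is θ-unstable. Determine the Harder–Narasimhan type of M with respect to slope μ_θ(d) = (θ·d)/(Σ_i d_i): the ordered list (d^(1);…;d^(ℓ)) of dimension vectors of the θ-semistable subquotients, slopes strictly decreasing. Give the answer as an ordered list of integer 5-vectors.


Interval decomposition of M: I[1,2], I[1,3], I[1,5], I[2,3], I[3,3], I[5,5].
HN type (ℓ=5): μ^(1)=37; μ^(2)=9; μ^(3)=-53/5; μ^(4)=-33; μ^(5)=-61

((0, 0, 3, 0, 0); (2, 2, 0, 0, 0); (1, 1, 1, 1, 1); (0, 1, 0, 0, 0); (0, 0, 0, 0, 1))


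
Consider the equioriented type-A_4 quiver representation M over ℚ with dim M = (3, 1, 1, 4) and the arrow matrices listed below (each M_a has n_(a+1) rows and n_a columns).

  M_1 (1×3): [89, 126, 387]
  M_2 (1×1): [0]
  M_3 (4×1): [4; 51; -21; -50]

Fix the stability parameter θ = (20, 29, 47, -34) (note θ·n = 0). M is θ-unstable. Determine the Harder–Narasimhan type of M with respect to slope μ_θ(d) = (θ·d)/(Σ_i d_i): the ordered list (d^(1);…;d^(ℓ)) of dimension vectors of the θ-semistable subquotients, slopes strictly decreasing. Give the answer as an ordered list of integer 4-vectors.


Interval decomposition of M: I[1,1]^2, I[1,2], I[3,4], I[4,4]^3.
HN type (ℓ=4): μ^(1)=29; μ^(2)=20; μ^(3)=13/2; μ^(4)=-34

((0, 1, 0, 0); (3, 0, 0, 0); (0, 0, 1, 1); (0, 0, 0, 3))


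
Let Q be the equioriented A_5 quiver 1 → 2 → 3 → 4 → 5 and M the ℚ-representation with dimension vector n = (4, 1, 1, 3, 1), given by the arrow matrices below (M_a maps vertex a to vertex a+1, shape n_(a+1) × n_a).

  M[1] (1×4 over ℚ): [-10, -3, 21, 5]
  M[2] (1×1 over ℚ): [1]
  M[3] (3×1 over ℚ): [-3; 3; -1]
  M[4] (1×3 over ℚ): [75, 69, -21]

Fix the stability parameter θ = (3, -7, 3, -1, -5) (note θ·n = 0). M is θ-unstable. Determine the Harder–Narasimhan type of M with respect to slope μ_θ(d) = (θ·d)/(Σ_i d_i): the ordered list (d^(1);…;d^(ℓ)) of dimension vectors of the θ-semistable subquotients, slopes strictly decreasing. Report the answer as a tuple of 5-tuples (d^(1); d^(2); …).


Interval decomposition of M: I[1,1]^3, I[1,5], I[4,4]^2.
HN type (ℓ=3): μ^(1)=3; μ^(2)=-1; μ^(3)=-2

((3, 0, 0, 0, 0); (0, 0, 1, 3, 1); (1, 1, 0, 0, 0))


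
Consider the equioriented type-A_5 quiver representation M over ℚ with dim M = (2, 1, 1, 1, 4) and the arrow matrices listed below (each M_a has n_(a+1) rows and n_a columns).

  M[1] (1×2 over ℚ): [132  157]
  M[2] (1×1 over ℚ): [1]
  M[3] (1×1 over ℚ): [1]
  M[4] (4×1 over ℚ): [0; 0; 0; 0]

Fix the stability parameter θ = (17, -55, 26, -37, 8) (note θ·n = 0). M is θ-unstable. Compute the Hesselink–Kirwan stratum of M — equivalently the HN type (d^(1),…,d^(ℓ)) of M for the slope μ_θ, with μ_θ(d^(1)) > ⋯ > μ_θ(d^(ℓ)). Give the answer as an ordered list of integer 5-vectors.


Interval decomposition of M: I[1,1], I[1,4], I[5,5]^4.
HN type (ℓ=4): μ^(1)=17; μ^(2)=8; μ^(3)=-11/2; μ^(4)=-19

((1, 0, 0, 0, 0); (0, 0, 0, 0, 4); (0, 0, 1, 1, 0); (1, 1, 0, 0, 0))


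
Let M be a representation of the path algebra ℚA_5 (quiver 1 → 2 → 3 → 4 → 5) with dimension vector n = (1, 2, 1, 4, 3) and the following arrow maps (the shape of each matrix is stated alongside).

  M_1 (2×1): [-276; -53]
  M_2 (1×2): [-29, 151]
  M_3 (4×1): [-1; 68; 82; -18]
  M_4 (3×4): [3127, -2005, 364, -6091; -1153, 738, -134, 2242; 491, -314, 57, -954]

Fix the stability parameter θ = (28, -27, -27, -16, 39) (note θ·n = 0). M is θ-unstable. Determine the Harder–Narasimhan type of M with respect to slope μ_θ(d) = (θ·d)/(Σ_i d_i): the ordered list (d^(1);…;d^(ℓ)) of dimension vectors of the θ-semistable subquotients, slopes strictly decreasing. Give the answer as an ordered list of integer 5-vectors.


Interval decomposition of M: I[1,5], I[2,2], I[4,4], I[4,5]^2.
HN type (ℓ=4): μ^(1)=39; μ^(2)=-21/2; μ^(3)=-16; μ^(4)=-27

((0, 0, 0, 0, 3); (1, 1, 1, 1, 0); (0, 0, 0, 3, 0); (0, 1, 0, 0, 0))


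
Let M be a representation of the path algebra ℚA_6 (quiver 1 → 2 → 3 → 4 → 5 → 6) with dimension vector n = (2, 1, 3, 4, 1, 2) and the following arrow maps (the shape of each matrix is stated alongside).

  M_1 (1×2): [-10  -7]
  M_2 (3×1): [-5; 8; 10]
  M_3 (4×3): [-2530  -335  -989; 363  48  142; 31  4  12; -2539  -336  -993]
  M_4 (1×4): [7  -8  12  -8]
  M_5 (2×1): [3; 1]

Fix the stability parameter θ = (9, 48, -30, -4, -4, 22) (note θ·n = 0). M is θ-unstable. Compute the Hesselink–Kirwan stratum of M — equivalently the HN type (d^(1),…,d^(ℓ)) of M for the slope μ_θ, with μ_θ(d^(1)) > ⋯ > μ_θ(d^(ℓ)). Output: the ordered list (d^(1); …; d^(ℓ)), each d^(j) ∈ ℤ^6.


Via rank(M_{q-1}∘⋯∘M_p): M ≅ I[1,1], I[1,6], I[3,4]^2, I[4,4], I[6,6].
μ_θ-semistable layers: μ^(1)=22; μ^(2)=9; μ^(3)=19/5; μ^(4)=-4; μ^(5)=-30

((0, 0, 0, 0, 0, 2); (1, 0, 0, 0, 0, 0); (1, 1, 1, 1, 1, 0); (0, 0, 0, 3, 0, 0); (0, 0, 2, 0, 0, 0))
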